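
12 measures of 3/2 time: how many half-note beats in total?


Time signature 3/2: the bottom number 2 means the half note gets one count
The top number 3 means 3 half-note beats per measure
Total = 3 × 12 measures
= 36 half-note beats


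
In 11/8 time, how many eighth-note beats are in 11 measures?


Time signature 11/8: the bottom number 8 means the eighth note gets one count
The top number 11 means 11 eighth-note beats per measure
Total = 11 × 11 measures
= 121 eighth-note beats


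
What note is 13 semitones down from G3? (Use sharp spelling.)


Solution.
G3: chromatic position 7 in octave 3 → absolute = 3×12 + 7 = 43
Transpose down 13: 43 - 13 = 30
30 = 2×12 + 6 → F# in octave 2
Result = F#2


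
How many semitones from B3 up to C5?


Solution.
Absolute semitone position = octave×12 + chromatic position
B3: 3×12 + 11 = 47
C5: 5×12 + 0 = 60
Difference = 60 - 47 = 13
= 13 semitones


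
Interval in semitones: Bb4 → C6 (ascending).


Absolute semitone position = octave×12 + chromatic position
Bb4: 4×12 + 10 = 58
C6: 6×12 + 0 = 72
Difference = 72 - 58 = 14
= 14 semitones


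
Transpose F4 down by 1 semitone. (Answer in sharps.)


Reasoning:
F4: chromatic position 5 in octave 4 → absolute = 4×12 + 5 = 53
Transpose down 1: 53 - 1 = 52
52 = 4×12 + 4 → E in octave 4
Result = E4


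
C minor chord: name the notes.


Working:
Minor triad = root + minor 3rd (3 semitones) + perfect 5th (7 semitones)
A triad on C stacks thirds, so the chord tones use letter names C-E-G
Root: C
Minor 3rd above C: Eb
Perfect 5th above C: G
Chord = C Eb G


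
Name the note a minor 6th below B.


A 6th spans 6 letter names, so from B we land on D
A minor 6th = 8 semitones below B
Spell D at that pitch: D#
= D#


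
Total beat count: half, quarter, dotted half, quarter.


Solution.
Beat values:
  half = 2 beats
  quarter = 1 beat
  dotted half = 3 beats
  quarter = 1 beat
Sum = 2 + 1 + 3 + 1
= 7 beats


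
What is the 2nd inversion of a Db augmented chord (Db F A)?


Solution.
Root position: Db F A
2nd inversion: move root and 3rd up an octave
Bass note: A
Notes (bottom to top) = A Db F


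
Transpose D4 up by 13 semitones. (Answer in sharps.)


D4: chromatic position 2 in octave 4 → absolute = 4×12 + 2 = 50
Transpose up 13: 50 + 13 = 63
63 = 5×12 + 3 → D# in octave 5
Result = D#5


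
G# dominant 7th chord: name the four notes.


Step by step:
Dominant 7th chord = root + major 3rd + perfect 5th + minor 7th
Seventh chords stack in thirds, so the letter names are G-B-D-F
Root: G#
Major 3rd above G#: B#
Perfect 5th above G#: D#
Minor 7th above G#: F#
Chord = G# B# D# F#


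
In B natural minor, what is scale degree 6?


Step by step:
Natural minor scale pattern: W-H-W-W-H-W-W (2-1-2-2-1-2-2 semitones)
Starting from B:
  B + 2 semitones → C#
  C# + 1 semitone → D
  D + 2 semitones → E
  E + 2 semitones → F#
  F# + 1 semitone → G
  G + 2 semitones → A
  A + 2 semitones → B
Scale: B C# D E F# G A
Degree 6 = G


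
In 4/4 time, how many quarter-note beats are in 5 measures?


Let's work it out.
Time signature 4/4: the bottom number 4 means the quarter note gets one count
The top number 4 means 4 quarter-note beats per measure
Total = 4 × 5 measures
= 20 quarter-note beats


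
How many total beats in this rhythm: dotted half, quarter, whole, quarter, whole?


Beat values:
  dotted half = 3 beats
  quarter = 1 beat
  whole = 4 beats
  quarter = 1 beat
  whole = 4 beats
Sum = 3 + 1 + 4 + 1 + 4
= 13 beats


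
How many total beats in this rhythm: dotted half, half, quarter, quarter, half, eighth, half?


Solution.
Beat values:
  dotted half = 3 beats
  half = 2 beats
  quarter = 1 beat
  quarter = 1 beat
  half = 2 beats
  eighth = 0.5 beats
  half = 2 beats
Sum = 3 + 2 + 1 + 1 + 2 + 0.5 + 2
= 11.5 beats


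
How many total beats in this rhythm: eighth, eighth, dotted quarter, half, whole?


Let's work it out.
Beat values:
  eighth = 0.5 beats
  eighth = 0.5 beats
  dotted quarter = 1.5 beats
  half = 2 beats
  whole = 4 beats
Sum = 0.5 + 0.5 + 1.5 + 2 + 4
= 8.5 beats


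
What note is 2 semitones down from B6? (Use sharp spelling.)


Let's work it out.
B6: chromatic position 11 in octave 6 → absolute = 6×12 + 11 = 83
Transpose down 2: 83 - 2 = 81
81 = 6×12 + 9 → A in octave 6
Result = A6


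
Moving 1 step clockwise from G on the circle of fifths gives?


Each clockwise step on the circle of fifths moves up a perfect 5th
From G: G → D
= D


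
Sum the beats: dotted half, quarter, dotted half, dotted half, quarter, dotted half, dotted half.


Reasoning:
Beat values:
  dotted half = 3 beats
  quarter = 1 beat
  dotted half = 3 beats
  dotted half = 3 beats
  quarter = 1 beat
  dotted half = 3 beats
  dotted half = 3 beats
Sum = 3 + 1 + 3 + 3 + 1 + 3 + 3
= 17 beats


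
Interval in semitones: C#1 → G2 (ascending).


Solution.
Absolute semitone position = octave×12 + chromatic position
C#1: 1×12 + 1 = 13
G2: 2×12 + 7 = 31
Difference = 31 - 13 = 18
= 18 semitones


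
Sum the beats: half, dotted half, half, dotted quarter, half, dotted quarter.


Working:
Beat values:
  half = 2 beats
  dotted half = 3 beats
  half = 2 beats
  dotted quarter = 1.5 beats
  half = 2 beats
  dotted quarter = 1.5 beats
Sum = 2 + 3 + 2 + 1.5 + 2 + 1.5
= 12 beats


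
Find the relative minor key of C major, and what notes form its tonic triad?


The relative minor shares the major's key signature and starts on its 6th degree
6th degree = a major 6th above the tonic; a major 6th above C is A
→ relative minor of C major is A minor
Tonic triad of A minor = root + minor 3rd + perfect 5th = A C E
= A minor; triad = A C E


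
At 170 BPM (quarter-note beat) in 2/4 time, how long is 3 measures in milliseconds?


Step by step:
Quarter-note beat duration = 60000 / 170 ms
Beats per measure (2/4) = 2
One measure = 2 × 60000 / 170 = 120000 / 170 ms
3 measures = 3 × 120000 / 170 = 360000 / 170
= 2117.6 ms


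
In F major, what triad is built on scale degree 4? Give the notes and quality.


Solution.
F major scale: F G A Bb C D E
Diatonic triad on degree 4 stacks scale notes 4, 6, 1: Bb D F
Bb→D = 4 semitones; Bb→F = 7 semitones → major triad
= Bb D F (major)


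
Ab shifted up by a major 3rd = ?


Let's work it out.
major 3rd: 3 letter names, 4 semitones
Letter: A + 2 → C
Pitch: Ab + 4 semitones, spelled as a C → C
= C


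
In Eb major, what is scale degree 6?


Major scale pattern: W-W-H-W-W-W-H (2-2-1-2-2-2-1 semitones)
Starting from Eb:
  Eb + 2 semitones → F
  F + 2 semitones → G
  G + 1 semitone → Ab
  Ab + 2 semitones → Bb
  Bb + 2 semitones → C
  C + 2 semitones → D
  D + 1 semitone → Eb
Scale: Eb F G Ab Bb C D
Degree 6 = C


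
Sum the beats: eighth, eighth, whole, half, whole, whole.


Reasoning:
Beat values:
  eighth = 0.5 beats
  eighth = 0.5 beats
  whole = 4 beats
  half = 2 beats
  whole = 4 beats
  whole = 4 beats
Sum = 0.5 + 0.5 + 4 + 2 + 4 + 4
= 15 beats


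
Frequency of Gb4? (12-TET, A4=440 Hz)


Step by step:
f = 440 × 2^(n/12) where n = semitones from A4
Gb4: -3 semitones from A4
f = 440 × 2^(-3/12)
f = 369.99 Hz


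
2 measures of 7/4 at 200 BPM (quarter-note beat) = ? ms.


Reasoning:
Quarter-note beat duration = 60000 / 200 ms
Beats per measure (7/4) = 7
One measure = 7 × 60000 / 200 = 420000 / 200 ms
2 measures = 2 × 420000 / 200 = 840000 / 200
= 4200.0 ms


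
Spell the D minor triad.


Solution.
Minor triad = root + minor 3rd (3 semitones) + perfect 5th (7 semitones)
A triad on D stacks thirds, so the chord tones use letter names D-F-A
Root: D
Minor 3rd above D: F
Perfect 5th above D: A
Chord = D F A


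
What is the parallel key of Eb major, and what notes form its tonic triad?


Reasoning:
Parallel keys share the same tonic but differ in mode
Eb major → parallel is Eb minor
Tonic triad of Eb minor = Eb Gb Bb
= Eb minor; triad = Eb Gb Bb


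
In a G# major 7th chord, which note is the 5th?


Major 7th chord = root + major 3rd + perfect 5th + major 7th
Seventh chords stack in thirds, so the letter names are G-B-D-F
Root: G#
Major 3rd above G#: B#
Perfect 5th above G#: D#
Major 7th above G#: F##
The 5th = D#


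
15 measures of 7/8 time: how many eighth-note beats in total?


Solution.
Time signature 7/8: the bottom number 8 means the eighth note gets one count
The top number 7 means 7 eighth-note beats per measure
Total = 7 × 15 measures
= 105 eighth-note beats


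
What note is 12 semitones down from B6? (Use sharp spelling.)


Working:
B6: chromatic position 11 in octave 6 → absolute = 6×12 + 11 = 83
Transpose down 12: 83 - 12 = 71
71 = 5×12 + 11 → B in octave 5
Result = B5


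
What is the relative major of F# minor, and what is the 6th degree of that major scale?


The relative major shares the key signature and is a minor 3rd above the minor tonic
A minor 3rd above F# is A
→ relative major of F# minor is A major
A major scale: A B C# D E F# G#
= A major; 6th degree = F#


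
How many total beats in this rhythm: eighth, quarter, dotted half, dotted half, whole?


Reasoning:
Beat values:
  eighth = 0.5 beats
  quarter = 1 beat
  dotted half = 3 beats
  dotted half = 3 beats
  whole = 4 beats
Sum = 0.5 + 1 + 3 + 3 + 4
= 11.5 beats


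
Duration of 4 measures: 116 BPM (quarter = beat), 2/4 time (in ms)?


Working:
Quarter-note beat duration = 60000 / 116 ms
Beats per measure (2/4) = 2
One measure = 2 × 60000 / 116 = 120000 / 116 ms
4 measures = 4 × 120000 / 116 = 480000 / 116
= 4137.9 ms


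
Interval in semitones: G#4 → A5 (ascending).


Let's work it out.
Absolute semitone position = octave×12 + chromatic position
G#4: 4×12 + 8 = 56
A5: 5×12 + 9 = 69
Difference = 69 - 56 = 13
= 13 semitones


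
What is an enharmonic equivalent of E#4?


Enharmonic notes sound the same pitch but are spelled with different letter names
E# and F name the same pitch class
= F4


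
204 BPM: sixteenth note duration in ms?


Working:
One quarter-note beat = 60000 / BPM = 60000 / 204 ms
Sixteenth note = 1/4 × quarter note
Duration = 1/4 × 60000 / 204 = 15000 / 204
= 73.5 ms


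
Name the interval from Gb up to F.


Let's work it out.
Letter names: G → F spans 7 letter names → a 7th
Semitones: Gb → F = 11 half-steps
A 7th of 11 semitones is a major 7th
= major 7th


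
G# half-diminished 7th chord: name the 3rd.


Reasoning:
Half-diminished 7th chord = root + minor 3rd + diminished 5th + minor 7th
Seventh chords stack in thirds, so the letter names are G-B-D-F
Root: G#
Minor 3rd above G#: B
Diminished 5th above G#: D
Minor 7th above G#: F#
The 3rd = B


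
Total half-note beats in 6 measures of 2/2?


Time signature 2/2: the bottom number 2 means the half note gets one count
The top number 2 means 2 half-note beats per measure
Total = 2 × 6 measures
= 12 half-note beats


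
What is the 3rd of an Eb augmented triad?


Working:
Augmented triad = root + major 3rd (4 semitones) + augmented 5th (8 semitones)
A triad on Eb stacks thirds, so the chord tones use letter names E-G-B
Root: Eb
Major 3rd above Eb: G
Augmented 5th above Eb: B
The 3rd = G


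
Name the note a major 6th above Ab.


Reasoning:
A 6th spans 6 letter names, so from A we land on F
A major 6th = 9 semitones above Ab
Spell F at that pitch: F
= F


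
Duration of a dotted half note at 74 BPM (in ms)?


Step by step:
One quarter-note beat = 60000 / BPM = 60000 / 74 ms
Dotted half note = 3 × quarter note
Duration = 3 × 60000 / 74 = 180000 / 74
= 2432.4 ms


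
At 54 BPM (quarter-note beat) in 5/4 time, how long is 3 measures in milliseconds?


Quarter-note beat duration = 60000 / 54 ms
Beats per measure (5/4) = 5
One measure = 5 × 60000 / 54 = 300000 / 54 ms
3 measures = 3 × 300000 / 54 = 900000 / 54
= 16666.7 ms


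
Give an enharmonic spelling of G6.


Enharmonic notes sound the same pitch but are spelled with different letter names
G and Abb name the same pitch class
= Abb6


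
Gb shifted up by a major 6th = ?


Step by step:
major 6th: 6 letter names, 9 semitones
Letter: G + 5 → E
Pitch: Gb + 9 semitones, spelled as an E → Eb
= Eb


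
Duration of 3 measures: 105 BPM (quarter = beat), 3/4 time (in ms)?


Quarter-note beat duration = 60000 / 105 ms
Beats per measure (3/4) = 3
One measure = 3 × 60000 / 105 = 180000 / 105 ms
3 measures = 3 × 180000 / 105 = 540000 / 105
= 5142.9 ms


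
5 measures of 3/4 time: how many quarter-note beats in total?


Time signature 3/4: the bottom number 4 means the quarter note gets one count
The top number 3 means 3 quarter-note beats per measure
Total = 3 × 5 measures
= 15 quarter-note beats


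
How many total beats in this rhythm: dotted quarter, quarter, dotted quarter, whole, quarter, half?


Reasoning:
Beat values:
  dotted quarter = 1.5 beats
  quarter = 1 beat
  dotted quarter = 1.5 beats
  whole = 4 beats
  quarter = 1 beat
  half = 2 beats
Sum = 1.5 + 1 + 1.5 + 4 + 1 + 2
= 11 beats


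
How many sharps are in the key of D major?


Sharp major keys follow the circle of fifths: C(0), G(1), D(2), A(3), E(4), B(5), F#(6), C#(7)
D major has 2 sharps
Order of sharps: F# C# G# D# A# E# B# → first 2: F#, C#
= 2 sharps


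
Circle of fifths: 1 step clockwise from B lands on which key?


Reasoning:
Each clockwise step on the circle of fifths moves up a perfect 5th
From B: B → F#/Gb
= F#/Gb


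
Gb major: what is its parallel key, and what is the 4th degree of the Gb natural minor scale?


Let's work it out.
Parallel keys share the same tonic but differ in mode
Gb major → parallel is Gb minor
Gb natural minor scale: Gb Ab Bbb Cb Db Ebb Fb
= Gb minor; 4th degree = Cb


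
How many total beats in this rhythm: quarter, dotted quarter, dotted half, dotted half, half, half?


Step by step:
Beat values:
  quarter = 1 beat
  dotted quarter = 1.5 beats
  dotted half = 3 beats
  dotted half = 3 beats
  half = 2 beats
  half = 2 beats
Sum = 1 + 1.5 + 3 + 3 + 2 + 2
= 12.5 beats


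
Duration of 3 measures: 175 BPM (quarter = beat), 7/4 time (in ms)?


Quarter-note beat duration = 60000 / 175 ms
Beats per measure (7/4) = 7
One measure = 7 × 60000 / 175 = 420000 / 175 ms
3 measures = 3 × 420000 / 175 = 1260000 / 175
= 7200.0 ms


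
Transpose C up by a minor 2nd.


Reasoning:
minor 2nd: 2 letter names, 1 semitones
Letter: C + 1 → D
Pitch: C + 1 semitones, spelled as a D → Db
= Db


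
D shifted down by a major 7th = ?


Let's work it out.
major 7th: 7 letter names, 11 semitones
Letter: D - 6 → E
Pitch: D - 11 semitones, spelled as an E → Eb
= Eb


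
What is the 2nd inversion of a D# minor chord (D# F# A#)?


Let's work it out.
Root position: D# F# A#
2nd inversion: move root and 3rd up an octave
Bass note: A#
Notes (bottom to top) = A# D# F#


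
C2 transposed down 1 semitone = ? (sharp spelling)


Let's work it out.
C2: chromatic position 0 in octave 2 → absolute = 2×12 + 0 = 24
Transpose down 1: 24 - 1 = 23
23 = 1×12 + 11 → B in octave 1
Result = B1


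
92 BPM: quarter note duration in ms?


One quarter-note beat = 60000 / BPM = 60000 / 92 ms
Duration = 60000 / 92
= 652.2 ms


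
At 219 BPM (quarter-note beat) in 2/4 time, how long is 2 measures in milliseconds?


Let's work it out.
Quarter-note beat duration = 60000 / 219 ms
Beats per measure (2/4) = 2
One measure = 2 × 60000 / 219 = 120000 / 219 ms
2 measures = 2 × 120000 / 219 = 240000 / 219
= 1095.9 ms


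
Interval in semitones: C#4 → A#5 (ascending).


Absolute semitone position = octave×12 + chromatic position
C#4: 4×12 + 1 = 49
A#5: 5×12 + 10 = 70
Difference = 70 - 49 = 21
= 21 semitones


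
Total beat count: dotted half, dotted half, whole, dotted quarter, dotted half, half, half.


Working:
Beat values:
  dotted half = 3 beats
  dotted half = 3 beats
  whole = 4 beats
  dotted quarter = 1.5 beats
  dotted half = 3 beats
  half = 2 beats
  half = 2 beats
Sum = 3 + 3 + 4 + 1.5 + 3 + 2 + 2
= 18.5 beats


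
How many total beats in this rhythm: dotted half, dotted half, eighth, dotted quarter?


Let's work it out.
Beat values:
  dotted half = 3 beats
  dotted half = 3 beats
  eighth = 0.5 beats
  dotted quarter = 1.5 beats
Sum = 3 + 3 + 0.5 + 1.5
= 8 beats


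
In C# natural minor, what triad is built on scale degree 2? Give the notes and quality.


Reasoning:
C# natural minor scale: C# D# E F# G# A B
Diatonic triad on degree 2 stacks scale notes 2, 4, 6: D# F# A
D#→F# = 3 semitones; D#→A = 6 semitones → diminished triad
= D# F# A (diminished)


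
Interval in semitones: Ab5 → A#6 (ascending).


Step by step:
Absolute semitone position = octave×12 + chromatic position
Ab5: 5×12 + 8 = 68
A#6: 6×12 + 10 = 82
Difference = 82 - 68 = 14
= 14 semitones


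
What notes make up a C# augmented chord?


Working:
Augmented triad = root + major 3rd (4 semitones) + augmented 5th (8 semitones)
A triad on C# stacks thirds, so the chord tones use letter names C-E-G
Root: C#
Major 3rd above C#: E#
Augmented 5th above C#: G##
Chord = C# E# G##


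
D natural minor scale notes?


Natural minor scale pattern: W-H-W-W-H-W-W (2-1-2-2-1-2-2 semitones)
Starting from D:
  D + 2 semitones → E
  E + 1 semitone → F
  F + 2 semitones → G
  G + 2 semitones → A
  A + 1 semitone → Bb
  Bb + 2 semitones → C
  C + 2 semitones → D
Scale = D E F G A Bb C


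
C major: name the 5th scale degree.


Major scale pattern: W-W-H-W-W-W-H (2-2-1-2-2-2-1 semitones)
Starting from C:
  C + 2 semitones → D
  D + 2 semitones → E
  E + 1 semitone → F
  F + 2 semitones → G
  G + 2 semitones → A
  A + 2 semitones → B
  B + 1 semitone → C
Scale: C D E F G A B
Degree 5 = G


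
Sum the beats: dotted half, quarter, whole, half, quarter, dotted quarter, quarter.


Let's work it out.
Beat values:
  dotted half = 3 beats
  quarter = 1 beat
  whole = 4 beats
  half = 2 beats
  quarter = 1 beat
  dotted quarter = 1.5 beats
  quarter = 1 beat
Sum = 3 + 1 + 4 + 2 + 1 + 1.5 + 1
= 13.5 beats


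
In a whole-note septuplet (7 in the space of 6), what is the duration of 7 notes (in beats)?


Septuplet: 7 notes occupy the space of 6 whole notes
Space = 6 × 4 = 24 beats
Each septuplet note = 24 / 7 = 24/7 beats
7 notes = 7 × 24/7 = 24
= 24 beats


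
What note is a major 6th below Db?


Step by step:
A 6th spans 6 letter names, so from D we land on F
A major 6th = 9 semitones below Db
Spell F at that pitch: Fb
= Fb


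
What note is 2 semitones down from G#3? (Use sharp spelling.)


G#3: chromatic position 8 in octave 3 → absolute = 3×12 + 8 = 44
Transpose down 2: 44 - 2 = 42
42 = 3×12 + 6 → F# in octave 3
Result = F#3


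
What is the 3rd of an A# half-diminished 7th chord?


Let's work it out.
Half-diminished 7th chord = root + minor 3rd + diminished 5th + minor 7th
Seventh chords stack in thirds, so the letter names are A-C-E-G
Root: A#
Minor 3rd above A#: C#
Diminished 5th above A#: E
Minor 7th above A#: G#
The 3rd = C#


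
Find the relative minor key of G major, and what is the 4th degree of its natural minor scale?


Let's work it out.
The relative minor shares the major's key signature and starts on its 6th degree
6th degree = a major 6th above the tonic; a major 6th above G is E
→ relative minor of G major is E minor
E natural minor scale: E F# G A B C D
= E minor; 4th degree = A


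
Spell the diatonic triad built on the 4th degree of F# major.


Working:
F# major scale: F# G# A# B C# D# E#
Diatonic triad on degree 4 stacks scale notes 4, 6, 1: B D# F#
B→D# = 4 semitones; B→F# = 7 semitones → major triad
= B D# F# (major)


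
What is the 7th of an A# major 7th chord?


Let's work it out.
Major 7th chord = root + major 3rd + perfect 5th + major 7th
Seventh chords stack in thirds, so the letter names are A-C-E-G
Root: A#
Major 3rd above A#: C##
Perfect 5th above A#: E#
Major 7th above A#: G##
The 7th = G##


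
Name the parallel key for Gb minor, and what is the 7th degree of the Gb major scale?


Reasoning:
Parallel keys share the same tonic but differ in mode
Gb minor → parallel is Gb major
Gb major scale: Gb Ab Bb Cb Db Eb F
= Gb major; 7th degree = F


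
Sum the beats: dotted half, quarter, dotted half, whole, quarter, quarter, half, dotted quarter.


Working:
Beat values:
  dotted half = 3 beats
  quarter = 1 beat
  dotted half = 3 beats
  whole = 4 beats
  quarter = 1 beat
  quarter = 1 beat
  half = 2 beats
  dotted quarter = 1.5 beats
Sum = 3 + 1 + 3 + 4 + 1 + 1 + 2 + 1.5
= 16.5 beats


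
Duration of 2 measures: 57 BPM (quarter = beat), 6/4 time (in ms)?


Let's work it out.
Quarter-note beat duration = 60000 / 57 ms
Beats per measure (6/4) = 6
One measure = 6 × 60000 / 57 = 360000 / 57 ms
2 measures = 2 × 360000 / 57 = 720000 / 57
= 12631.6 ms


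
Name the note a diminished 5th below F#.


A 5th spans 5 letter names, so from F we land on B
A diminished 5th = 6 semitones below F#
Spell B at that pitch: B#
= B#


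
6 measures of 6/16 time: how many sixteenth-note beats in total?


Working:
Time signature 6/16: the bottom number 16 means the sixteenth note gets one count
The top number 6 means 6 sixteenth-note beats per measure
Total = 6 × 6 measures
= 36 sixteenth-note beats


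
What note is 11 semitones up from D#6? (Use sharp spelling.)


D#6: chromatic position 3 in octave 6 → absolute = 6×12 + 3 = 75
Transpose up 11: 75 + 11 = 86
86 = 7×12 + 2 → D in octave 7
Result = D7


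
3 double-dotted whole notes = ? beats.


Reasoning:
Base whole note = 4 beats
Dot 1 adds half the previous value: +2
Dot 2 adds half the previous value: +1
One double-dotted whole = 4 + 2 + 1 = 7
3 of them = 3 × 7 = 21
= 21 beats


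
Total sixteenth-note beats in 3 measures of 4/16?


Working:
Time signature 4/16: the bottom number 16 means the sixteenth note gets one count
The top number 4 means 4 sixteenth-note beats per measure
Total = 4 × 3 measures
= 12 sixteenth-note beats


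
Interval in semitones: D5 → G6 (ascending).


Solution.
Absolute semitone position = octave×12 + chromatic position
D5: 5×12 + 2 = 62
G6: 6×12 + 7 = 79
Difference = 79 - 62 = 17
= 17 semitones


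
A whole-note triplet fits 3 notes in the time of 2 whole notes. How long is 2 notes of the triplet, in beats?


Triplet: 3 notes occupy the space of 2 whole notes
Space = 2 × 4 = 8 beats
Each triplet note = 8 / 3 = 8/3 beats
2 notes = 2 × 8/3 = 16/3
= 16/3 beats


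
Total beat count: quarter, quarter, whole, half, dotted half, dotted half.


Step by step:
Beat values:
  quarter = 1 beat
  quarter = 1 beat
  whole = 4 beats
  half = 2 beats
  dotted half = 3 beats
  dotted half = 3 beats
Sum = 1 + 1 + 4 + 2 + 3 + 3
= 14 beats


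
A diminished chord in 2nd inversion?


Root position: A C Eb
2nd inversion: move root and 3rd up an octave
Bass note: Eb
Notes (bottom to top) = Eb A C


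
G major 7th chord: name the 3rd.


Reasoning:
Major 7th chord = root + major 3rd + perfect 5th + major 7th
Seventh chords stack in thirds, so the letter names are G-B-D-F
Root: G
Major 3rd above G: B
Perfect 5th above G: D
Major 7th above G: F#
The 3rd = B


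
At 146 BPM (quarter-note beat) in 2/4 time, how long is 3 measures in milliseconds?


Quarter-note beat duration = 60000 / 146 ms
Beats per measure (2/4) = 2
One measure = 2 × 60000 / 146 = 120000 / 146 ms
3 measures = 3 × 120000 / 146 = 360000 / 146
= 2465.8 ms


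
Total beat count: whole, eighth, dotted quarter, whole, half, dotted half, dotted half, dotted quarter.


Let's work it out.
Beat values:
  whole = 4 beats
  eighth = 0.5 beats
  dotted quarter = 1.5 beats
  whole = 4 beats
  half = 2 beats
  dotted half = 3 beats
  dotted half = 3 beats
  dotted quarter = 1.5 beats
Sum = 4 + 0.5 + 1.5 + 4 + 2 + 3 + 3 + 1.5
= 19.5 beats


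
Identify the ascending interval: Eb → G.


Working:
Letter names: E → G spans 3 letter names → a 3rd
Semitones: Eb → G = 4 half-steps
A 3rd of 4 semitones is a major 3rd
= major 3rd


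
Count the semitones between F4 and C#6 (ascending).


Let's work it out.
Absolute semitone position = octave×12 + chromatic position
F4: 4×12 + 5 = 53
C#6: 6×12 + 1 = 73
Difference = 73 - 53 = 20
= 20 semitones


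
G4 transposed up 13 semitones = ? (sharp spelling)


Working:
G4: chromatic position 7 in octave 4 → absolute = 4×12 + 7 = 55
Transpose up 13: 55 + 13 = 68
68 = 5×12 + 8 → G# in octave 5
Result = G#5


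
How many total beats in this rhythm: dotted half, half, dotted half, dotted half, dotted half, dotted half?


Step by step:
Beat values:
  dotted half = 3 beats
  half = 2 beats
  dotted half = 3 beats
  dotted half = 3 beats
  dotted half = 3 beats
  dotted half = 3 beats
Sum = 3 + 2 + 3 + 3 + 3 + 3
= 17 beats


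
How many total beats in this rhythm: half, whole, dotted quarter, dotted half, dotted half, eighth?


Reasoning:
Beat values:
  half = 2 beats
  whole = 4 beats
  dotted quarter = 1.5 beats
  dotted half = 3 beats
  dotted half = 3 beats
  eighth = 0.5 beats
Sum = 2 + 4 + 1.5 + 3 + 3 + 0.5
= 14 beats


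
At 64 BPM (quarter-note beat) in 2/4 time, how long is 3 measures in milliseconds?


Working:
Quarter-note beat duration = 60000 / 64 ms
Beats per measure (2/4) = 2
One measure = 2 × 60000 / 64 = 120000 / 64 ms
3 measures = 3 × 120000 / 64 = 360000 / 64
= 5625.0 ms


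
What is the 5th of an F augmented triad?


Working:
Augmented triad = root + major 3rd (4 semitones) + augmented 5th (8 semitones)
A triad on F stacks thirds, so the chord tones use letter names F-A-C
Root: F
Major 3rd above F: A
Augmented 5th above F: C#
The 5th = C#


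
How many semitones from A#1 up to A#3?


Reasoning:
Absolute semitone position = octave×12 + chromatic position
A#1: 1×12 + 10 = 22
A#3: 3×12 + 10 = 46
Difference = 46 - 22 = 24
= 24 semitones


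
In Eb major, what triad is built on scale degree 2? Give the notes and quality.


Solution.
Eb major scale: Eb F G Ab Bb C D
Diatonic triad on degree 2 stacks scale notes 2, 4, 6: F Ab C
F→Ab = 3 semitones; F→C = 7 semitones → minor triad
= F Ab C (minor)


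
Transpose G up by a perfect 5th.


Step by step:
perfect 5th: 5 letter names, 7 semitones
Letter: G + 4 → D
Pitch: G + 7 semitones, spelled as a D → D
= D


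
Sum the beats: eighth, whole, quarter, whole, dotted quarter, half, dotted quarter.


Solution.
Beat values:
  eighth = 0.5 beats
  whole = 4 beats
  quarter = 1 beat
  whole = 4 beats
  dotted quarter = 1.5 beats
  half = 2 beats
  dotted quarter = 1.5 beats
Sum = 0.5 + 4 + 1 + 4 + 1.5 + 2 + 1.5
= 14.5 beats


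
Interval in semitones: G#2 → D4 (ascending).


Reasoning:
Absolute semitone position = octave×12 + chromatic position
G#2: 2×12 + 8 = 32
D4: 4×12 + 2 = 50
Difference = 50 - 32 = 18
= 18 semitones


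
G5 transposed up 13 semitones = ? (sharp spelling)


G5: chromatic position 7 in octave 5 → absolute = 5×12 + 7 = 67
Transpose up 13: 67 + 13 = 80
80 = 6×12 + 8 → G# in octave 6
Result = G#6


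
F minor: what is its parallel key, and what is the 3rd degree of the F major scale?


Parallel keys share the same tonic but differ in mode
F minor → parallel is F major
F major scale: F G A Bb C D E
= F major; 3rd degree = A


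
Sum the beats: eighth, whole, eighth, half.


Beat values:
  eighth = 0.5 beats
  whole = 4 beats
  eighth = 0.5 beats
  half = 2 beats
Sum = 0.5 + 4 + 0.5 + 2
= 7 beats


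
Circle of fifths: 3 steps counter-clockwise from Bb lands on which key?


Reasoning:
Each counter-clockwise step moves down a perfect 5th (= up a perfect 4th)
From Bb: Bb → Eb → Ab → Db
= Db


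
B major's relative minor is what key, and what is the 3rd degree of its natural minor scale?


Step by step:
The relative minor shares the major's key signature and starts on its 6th degree
6th degree = a major 6th above the tonic; a major 6th above B is G#
→ relative minor of B major is G# minor
G# natural minor scale: G# A# B C# D# E F#
= G# minor; 3rd degree = B


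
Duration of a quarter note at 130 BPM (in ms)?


Reasoning:
One quarter-note beat = 60000 / BPM = 60000 / 130 ms
Duration = 60000 / 130
= 461.5 ms


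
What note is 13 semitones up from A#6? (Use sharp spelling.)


Reasoning:
A#6: chromatic position 10 in octave 6 → absolute = 6×12 + 10 = 82
Transpose up 13: 82 + 13 = 95
95 = 7×12 + 11 → B in octave 7
Result = B7


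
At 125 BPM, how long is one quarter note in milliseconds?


Solution.
One quarter-note beat = 60000 / BPM = 60000 / 125 ms
Duration = 60000 / 125
= 480.0 ms


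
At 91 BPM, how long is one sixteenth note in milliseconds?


Reasoning:
One quarter-note beat = 60000 / BPM = 60000 / 91 ms
Sixteenth note = 1/4 × quarter note
Duration = 1/4 × 60000 / 91 = 15000 / 91
= 164.8 ms


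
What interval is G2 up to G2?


Step by step:
Letter names: G → G spans 1 letter name → a unison
Semitones: G2 → G2 = 0 half-steps
A unison of 0 semitones is a perfect unison
= perfect unison


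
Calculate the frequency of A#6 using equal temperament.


f = 440 × 2^(n/12) where n = semitones from A4
A#6: 25 semitones from A4
f = 440 × 2^(25/12)
f = 1864.66 Hz


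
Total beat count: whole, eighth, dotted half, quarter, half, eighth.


Reasoning:
Beat values:
  whole = 4 beats
  eighth = 0.5 beats
  dotted half = 3 beats
  quarter = 1 beat
  half = 2 beats
  eighth = 0.5 beats
Sum = 4 + 0.5 + 3 + 1 + 2 + 0.5
= 11 beats


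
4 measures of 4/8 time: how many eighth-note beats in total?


Working:
Time signature 4/8: the bottom number 8 means the eighth note gets one count
The top number 4 means 4 eighth-note beats per measure
Total = 4 × 4 measures
= 16 eighth-note beats


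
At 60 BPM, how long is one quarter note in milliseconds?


Solution.
One quarter-note beat = 60000 / BPM = 60000 / 60 ms
Duration = 60000 / 60
= 1000.0 ms


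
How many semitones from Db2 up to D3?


Absolute semitone position = octave×12 + chromatic position
Db2: 2×12 + 1 = 25
D3: 3×12 + 2 = 38
Difference = 38 - 25 = 13
= 13 semitones


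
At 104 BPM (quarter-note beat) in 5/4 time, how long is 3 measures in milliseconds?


Reasoning:
Quarter-note beat duration = 60000 / 104 ms
Beats per measure (5/4) = 5
One measure = 5 × 60000 / 104 = 300000 / 104 ms
3 measures = 3 × 300000 / 104 = 900000 / 104
= 8653.8 ms


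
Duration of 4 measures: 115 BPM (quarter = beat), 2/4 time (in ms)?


Solution.
Quarter-note beat duration = 60000 / 115 ms
Beats per measure (2/4) = 2
One measure = 2 × 60000 / 115 = 120000 / 115 ms
4 measures = 4 × 120000 / 115 = 480000 / 115
= 4173.9 ms


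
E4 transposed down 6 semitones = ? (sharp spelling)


Solution.
E4: chromatic position 4 in octave 4 → absolute = 4×12 + 4 = 52
Transpose down 6: 52 - 6 = 46
46 = 3×12 + 10 → A# in octave 3
Result = A#3


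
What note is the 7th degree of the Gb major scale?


Let's work it out.
Major scale pattern: W-W-H-W-W-W-H (2-2-1-2-2-2-1 semitones)
Starting from Gb:
  Gb + 2 semitones → Ab
  Ab + 2 semitones → Bb
  Bb + 1 semitone → Cb
  Cb + 2 semitones → Db
  Db + 2 semitones → Eb
  Eb + 2 semitones → F
  F + 1 semitone → Gb
Scale: Gb Ab Bb Cb Db Eb F
Degree 7 = F


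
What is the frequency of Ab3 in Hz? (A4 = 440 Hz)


f = 440 × 2^(n/12) where n = semitones from A4
Ab3: -13 semitones from A4
f = 440 × 2^(-13/12)
f = 207.65 Hz


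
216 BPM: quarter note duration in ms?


Solution.
One quarter-note beat = 60000 / BPM = 60000 / 216 ms
Duration = 60000 / 216
= 277.8 ms


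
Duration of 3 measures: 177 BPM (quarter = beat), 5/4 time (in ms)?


Let's work it out.
Quarter-note beat duration = 60000 / 177 ms
Beats per measure (5/4) = 5
One measure = 5 × 60000 / 177 = 300000 / 177 ms
3 measures = 3 × 300000 / 177 = 900000 / 177
= 5084.7 ms


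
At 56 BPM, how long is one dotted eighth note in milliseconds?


Let's work it out.
One quarter-note beat = 60000 / BPM = 60000 / 56 ms
Dotted eighth note = 3/4 × quarter note
Duration = 3/4 × 60000 / 56 = 45000 / 56
= 803.6 ms


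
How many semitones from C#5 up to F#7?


Reasoning:
Absolute semitone position = octave×12 + chromatic position
C#5: 5×12 + 1 = 61
F#7: 7×12 + 6 = 90
Difference = 90 - 61 = 29
= 29 semitones


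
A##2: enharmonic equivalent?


Enharmonic notes sound the same pitch but are spelled with different letter names
A## and B name the same pitch class
= B2


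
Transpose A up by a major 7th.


Working:
major 7th: 7 letter names, 11 semitones
Letter: A + 6 → G
Pitch: A + 11 semitones, spelled as a G → G#
= G#


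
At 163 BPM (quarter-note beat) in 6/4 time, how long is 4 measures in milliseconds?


Solution.
Quarter-note beat duration = 60000 / 163 ms
Beats per measure (6/4) = 6
One measure = 6 × 60000 / 163 = 360000 / 163 ms
4 measures = 4 × 360000 / 163 = 1440000 / 163
= 8834.4 ms


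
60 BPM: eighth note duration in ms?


Working:
One quarter-note beat = 60000 / BPM = 60000 / 60 ms
Eighth note = 1/2 × quarter note
Duration = 1/2 × 60000 / 60 = 30000 / 60
= 500.0 ms


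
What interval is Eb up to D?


Letter names: E → D spans 7 letter names → a 7th
Semitones: Eb → D = 11 half-steps
A 7th of 11 semitones is a major 7th
= major 7th


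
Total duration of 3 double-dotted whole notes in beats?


Step by step:
Base whole note = 4 beats
Dot 1 adds half the previous value: +2
Dot 2 adds half the previous value: +1
One double-dotted whole = 4 + 2 + 1 = 7
3 of them = 3 × 7 = 21
= 21 beats


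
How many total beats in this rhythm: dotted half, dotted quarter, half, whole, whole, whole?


Step by step:
Beat values:
  dotted half = 3 beats
  dotted quarter = 1.5 beats
  half = 2 beats
  whole = 4 beats
  whole = 4 beats
  whole = 4 beats
Sum = 3 + 1.5 + 2 + 4 + 4 + 4
= 18.5 beats


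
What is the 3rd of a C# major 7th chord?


Reasoning:
Major 7th chord = root + major 3rd + perfect 5th + major 7th
Seventh chords stack in thirds, so the letter names are C-E-G-B
Root: C#
Major 3rd above C#: E#
Perfect 5th above C#: G#
Major 7th above C#: B#
The 3rd = E#


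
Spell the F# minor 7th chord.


Reasoning:
Minor 7th chord = root + minor 3rd + perfect 5th + minor 7th
Seventh chords stack in thirds, so the letter names are F-A-C-E
Root: F#
Minor 3rd above F#: A
Perfect 5th above F#: C#
Minor 7th above F#: E
Chord = F# A C# E


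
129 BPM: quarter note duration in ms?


Reasoning:
One quarter-note beat = 60000 / BPM = 60000 / 129 ms
Duration = 60000 / 129
= 465.1 ms


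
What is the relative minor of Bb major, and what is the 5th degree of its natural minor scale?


Let's work it out.
The relative minor shares the major's key signature and starts on its 6th degree
6th degree = a major 6th above the tonic; a major 6th above Bb is G
→ relative minor of Bb major is G minor
G natural minor scale: G A Bb C D Eb F
= G minor; 5th degree = D


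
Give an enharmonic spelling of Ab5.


Enharmonic notes sound the same pitch but are spelled with different letter names
Ab and G# name the same pitch class
= G#5


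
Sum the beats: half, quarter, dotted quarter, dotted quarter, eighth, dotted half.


Step by step:
Beat values:
  half = 2 beats
  quarter = 1 beat
  dotted quarter = 1.5 beats
  dotted quarter = 1.5 beats
  eighth = 0.5 beats
  dotted half = 3 beats
Sum = 2 + 1 + 1.5 + 1.5 + 0.5 + 3
= 9.5 beats


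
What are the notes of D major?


Major scale pattern: W-W-H-W-W-W-H (2-2-1-2-2-2-1 semitones)
Starting from D:
  D + 2 semitones → E
  E + 2 semitones → F#
  F# + 1 semitone → G
  G + 2 semitones → A
  A + 2 semitones → B
  B + 2 semitones → C#
  C# + 1 semitone → D
Scale = D E F# G A B C#


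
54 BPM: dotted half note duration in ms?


Reasoning:
One quarter-note beat = 60000 / BPM = 60000 / 54 ms
Dotted half note = 3 × quarter note
Duration = 3 × 60000 / 54 = 180000 / 54
= 3333.3 ms


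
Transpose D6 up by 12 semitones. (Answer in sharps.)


Working:
D6: chromatic position 2 in octave 6 → absolute = 6×12 + 2 = 74
Transpose up 12: 74 + 12 = 86
86 = 7×12 + 2 → D in octave 7
Result = D7


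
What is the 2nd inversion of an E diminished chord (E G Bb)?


Solution.
Root position: E G Bb
2nd inversion: move root and 3rd up an octave
Bass note: Bb
Notes (bottom to top) = Bb E G


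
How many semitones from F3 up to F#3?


Let's work it out.
Absolute semitone position = octave×12 + chromatic position
F3: 3×12 + 5 = 41
F#3: 3×12 + 6 = 42
Difference = 42 - 41 = 1
= 1 semitone


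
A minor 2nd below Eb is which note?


Working:
A 2nd spans 2 letter names, so from E we land on D
A minor 2nd = 1 semitone below Eb
Spell D at that pitch: D
= D


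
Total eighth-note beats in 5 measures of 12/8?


Solution.
Time signature 12/8: the bottom number 8 means the eighth note gets one count
The top number 12 means 12 eighth-note beats per measure
Total = 12 × 5 measures
= 60 eighth-note beats


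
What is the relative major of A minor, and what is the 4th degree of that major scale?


Let's work it out.
The relative major shares the key signature and is a minor 3rd above the minor tonic
A minor 3rd above A is C
→ relative major of A minor is C major
C major scale: C D E F G A B
= C major; 4th degree = F


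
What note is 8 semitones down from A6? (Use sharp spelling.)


Let's work it out.
A6: chromatic position 9 in octave 6 → absolute = 6×12 + 9 = 81
Transpose down 8: 81 - 8 = 73
73 = 6×12 + 1 → C# in octave 6
Result = C#6


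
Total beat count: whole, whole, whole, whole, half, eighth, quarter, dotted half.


Beat values:
  whole = 4 beats
  whole = 4 beats
  whole = 4 beats
  whole = 4 beats
  half = 2 beats
  eighth = 0.5 beats
  quarter = 1 beat
  dotted half = 3 beats
Sum = 4 + 4 + 4 + 4 + 2 + 0.5 + 1 + 3
= 22.5 beats


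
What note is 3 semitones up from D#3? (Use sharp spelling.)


D#3: chromatic position 3 in octave 3 → absolute = 3×12 + 3 = 39
Transpose up 3: 39 + 3 = 42
42 = 3×12 + 6 → F# in octave 3
Result = F#3


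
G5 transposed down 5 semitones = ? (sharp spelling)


G5: chromatic position 7 in octave 5 → absolute = 5×12 + 7 = 67
Transpose down 5: 67 - 5 = 62
62 = 5×12 + 2 → D in octave 5
Result = D5


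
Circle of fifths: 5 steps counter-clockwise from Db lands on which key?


Reasoning:
Each counter-clockwise step moves down a perfect 5th (= up a perfect 4th)
From Db: Db → F#/Gb → B → E → A → D
= D


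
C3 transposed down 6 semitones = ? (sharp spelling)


Let's work it out.
C3: chromatic position 0 in octave 3 → absolute = 3×12 + 0 = 36
Transpose down 6: 36 - 6 = 30
30 = 2×12 + 6 → F# in octave 2
Result = F#2


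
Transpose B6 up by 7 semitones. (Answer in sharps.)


Solution.
B6: chromatic position 11 in octave 6 → absolute = 6×12 + 11 = 83
Transpose up 7: 83 + 7 = 90
90 = 7×12 + 6 → F# in octave 7
Result = F#7


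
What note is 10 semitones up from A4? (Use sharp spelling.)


Working:
A4: chromatic position 9 in octave 4 → absolute = 4×12 + 9 = 57
Transpose up 10: 57 + 10 = 67
67 = 5×12 + 7 → G in octave 5
Result = G5


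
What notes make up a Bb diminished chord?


Reasoning:
Diminished triad = root + minor 3rd (3 semitones) + diminished 5th (6 semitones)
A triad on Bb stacks thirds, so the chord tones use letter names B-D-F
Root: Bb
Minor 3rd above Bb: Db
Diminished 5th above Bb: Fb
Chord = Bb Db Fb


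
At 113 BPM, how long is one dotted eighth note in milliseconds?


One quarter-note beat = 60000 / BPM = 60000 / 113 ms
Dotted eighth note = 3/4 × quarter note
Duration = 3/4 × 60000 / 113 = 45000 / 113
= 398.2 ms
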